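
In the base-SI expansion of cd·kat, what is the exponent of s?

kat = mol/s = s⁻¹·mol (catalytic activity).
Combining: cd·kat = cd · (s⁻¹·mol) = s⁻¹·mol·cd.
The exponent of s is -1.

-1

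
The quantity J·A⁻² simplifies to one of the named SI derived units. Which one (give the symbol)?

H

J = kg·m²·s⁻².
Combining: J·A⁻² = (kg·m²·s⁻²) · A⁻² = kg·m²·s⁻²·A⁻².
kg·m²·s⁻²·A⁻² is the base-SI form of the henry.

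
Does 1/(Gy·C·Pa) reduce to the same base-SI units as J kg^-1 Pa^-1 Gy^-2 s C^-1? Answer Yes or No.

Left side:
  Gy = m²·s⁻².
  So Gy⁻¹ = m⁻²·s².
  C = s·A.
  So C⁻¹ = s⁻¹·A⁻¹.
  Pa = kg·m⁻¹·s⁻².
  So Pa⁻¹ = kg⁻¹·m·s².
  Combining: Gy⁻¹·C⁻¹·Pa⁻¹ = (m⁻²·s²) · (s⁻¹·A⁻¹) · (kg⁻¹·m·s²) = kg⁻¹·m⁻¹·s³·A⁻¹.
Right side:
  J = N·m (work = force × distance),
      = kg·m²·s⁻².
  Pa = N/m² (pressure = force per area),
      = kg·m⁻¹·s⁻².
  So Pa⁻¹ = kg⁻¹·m·s².
  Gy = J/kg (absorbed dose = energy per mass),
      = m²·s⁻².
  So Gy⁻² = m⁻⁴·s⁴.
  C = A·s = s·A (charge = current × time).
  So C⁻¹ = s⁻¹·A⁻¹.
  Combining: J·kg⁻¹·Pa⁻¹·Gy⁻²·s·C⁻¹ = (kg·m²·s⁻²) · kg⁻¹ · (kg⁻¹·m·s²) · (m⁻⁴·s⁴) · s · (s⁻¹·A⁻¹) = kg⁻¹·m⁻¹·s⁴·A⁻¹.
Left is kg⁻¹·m⁻¹·s³·A⁻¹; right is kg⁻¹·m⁻¹·s⁴·A⁻¹ — different.

No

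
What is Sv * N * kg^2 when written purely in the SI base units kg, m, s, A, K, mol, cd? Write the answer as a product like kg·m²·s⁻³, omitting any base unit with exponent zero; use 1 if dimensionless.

kg³·m³·s⁻⁴

Sv = J/kg (equivalent dose = energy per mass),
    = m²·s⁻².
N = kg·m/s² = kg·m·s⁻² (force = mass × acceleration).
Combining: Sv·N·kg² = (m²·s⁻²) · (kg·m·s⁻²) · kg² = kg³·m³·s⁻⁴.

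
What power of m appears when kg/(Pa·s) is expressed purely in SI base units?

Pa = kg·m⁻¹·s⁻².
So Pa⁻¹ = kg⁻¹·m·s².
Combining: Pa⁻¹·kg·s⁻¹ = (kg⁻¹·m·s²) · kg · s⁻¹ = m·s.
The exponent of m is 1.

1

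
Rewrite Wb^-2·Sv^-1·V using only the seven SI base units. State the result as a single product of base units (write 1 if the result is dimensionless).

kg⁻¹·m⁻⁴·s³·A

Wb = V·s (flux: a volt is a weber per second),
    = kg·m²·s⁻²·A⁻¹.
So Wb⁻² = kg⁻²·m⁻⁴·s⁴·A².
Sv = J/kg (equivalent dose = energy per mass),
    = m²·s⁻².
So Sv⁻¹ = m⁻²·s².
V = W/A (potential = power per current),
    = kg·m²·s⁻³·A⁻¹.
Combining: Wb⁻²·Sv⁻¹·V = (kg⁻²·m⁻⁴·s⁴·A²) · (m⁻²·s²) · (kg·m²·s⁻³·A⁻¹) = kg⁻¹·m⁻⁴·s³·A.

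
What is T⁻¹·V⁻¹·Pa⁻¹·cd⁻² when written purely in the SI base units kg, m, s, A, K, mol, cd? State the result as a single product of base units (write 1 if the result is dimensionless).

kg⁻³·m⁻¹·s⁷·A²·cd⁻²

T = Wb/m² (flux density = flux per area),
    = kg·s⁻²·A⁻¹.
So T⁻¹ = kg⁻¹·s²·A.
V = W/A (potential = power per current),
    = kg·m²·s⁻³·A⁻¹.
So V⁻¹ = kg⁻¹·m⁻²·s³·A.
Pa = N/m² (pressure = force per area),
    = kg·m⁻¹·s⁻².
So Pa⁻¹ = kg⁻¹·m·s².
Combining: T⁻¹·V⁻¹·Pa⁻¹·cd⁻² = (kg⁻¹·s²·A) · (kg⁻¹·m⁻²·s³·A) · (kg⁻¹·m·s²) · cd⁻² = kg⁻³·m⁻¹·s⁷·A²·cd⁻².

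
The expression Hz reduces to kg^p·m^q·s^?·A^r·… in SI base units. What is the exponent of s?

Hz = s⁻¹.
The exponent of s is -1.

-1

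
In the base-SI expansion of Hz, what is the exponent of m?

Hz = 1/s = s⁻¹ (frequency is cycles per second).
The exponent of m is 0.

0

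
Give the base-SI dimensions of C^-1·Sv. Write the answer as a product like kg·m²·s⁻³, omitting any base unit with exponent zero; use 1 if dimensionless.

m²·s⁻³·A⁻¹

C = s·A.
So C⁻¹ = s⁻¹·A⁻¹.
Sv = m²·s⁻².
Combining: C⁻¹·Sv = (s⁻¹·A⁻¹) · (m²·s⁻²) = m²·s⁻³·A⁻¹.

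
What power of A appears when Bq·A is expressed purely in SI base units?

Bq = 1/s = s⁻¹ (activity is decays per second).
Combining: Bq·A = s⁻¹ · A = s⁻¹·A.
The exponent of A is 1.

1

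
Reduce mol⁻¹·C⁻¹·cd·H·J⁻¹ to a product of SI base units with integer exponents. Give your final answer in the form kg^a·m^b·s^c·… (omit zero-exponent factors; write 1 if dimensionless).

C = A·s = s·A (charge = current × time).
So C⁻¹ = s⁻¹·A⁻¹.
H = Wb/A (inductance = flux per current),
    = kg·m²·s⁻²·A⁻².
J = N·m (work = force × distance),
    = kg·m²·s⁻².
So J⁻¹ = kg⁻¹·m⁻²·s².
Combining: mol⁻¹·C⁻¹·cd·H·J⁻¹ = mol⁻¹ · (s⁻¹·A⁻¹) · cd · (kg·m²·s⁻²·A⁻²) · (kg⁻¹·m⁻²·s²) = s⁻¹·A⁻³·mol⁻¹·cd.

s⁻¹·A⁻³·mol⁻¹·cd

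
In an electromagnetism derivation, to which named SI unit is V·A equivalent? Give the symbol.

W

V = W/A (potential = power per current),
    = kg·m²·s⁻³·A⁻¹.
Combining: V·A = (kg·m²·s⁻³·A⁻¹) · A = kg·m²·s⁻³.
kg·m²·s⁻³ is the base-SI form of the watt.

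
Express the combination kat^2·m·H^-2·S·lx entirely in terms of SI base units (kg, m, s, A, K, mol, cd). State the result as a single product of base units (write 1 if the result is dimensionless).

kat = mol/s = s⁻¹·mol (catalytic activity).
So kat² = s⁻²·mol².
H = Wb/A (inductance = flux per current),
    = kg·m²·s⁻²·A⁻².
So H⁻² = kg⁻²·m⁻⁴·s⁴·A⁴.
S = 1/Ω (conductance is reciprocal resistance),
    = kg⁻¹·m⁻²·s³·A².
lx = lm/m² (illuminance = luminous flux per area),
    = m⁻²·cd.
Combining: kat²·m·H⁻²·S·lx = (s⁻²·mol²) · m · (kg⁻²·m⁻⁴·s⁴·A⁴) · (kg⁻¹·m⁻²·s³·A²) · (m⁻²·cd) = kg⁻³·m⁻⁷·s⁵·A⁶·mol²·cd.

kg⁻³·m⁻⁷·s⁵·A⁶·mol²·cd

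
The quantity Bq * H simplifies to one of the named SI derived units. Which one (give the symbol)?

Bq = s⁻¹.
H = kg·m²·s⁻²·A⁻².
Combining: Bq·H = s⁻¹ · (kg·m²·s⁻²·A⁻²) = kg·m²·s⁻³·A⁻².
kg·m²·s⁻³·A⁻² is the base-SI form of the ohm.

Ω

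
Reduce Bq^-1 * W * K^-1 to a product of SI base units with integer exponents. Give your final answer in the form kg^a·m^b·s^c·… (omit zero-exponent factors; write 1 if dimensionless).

kg·m²·s⁻²·K⁻¹

Bq = s⁻¹.
So Bq⁻¹ = s.
W = kg·m²·s⁻³.
Combining: Bq⁻¹·W·K⁻¹ = s · (kg·m²·s⁻³) · K⁻¹ = kg·m²·s⁻²·K⁻¹.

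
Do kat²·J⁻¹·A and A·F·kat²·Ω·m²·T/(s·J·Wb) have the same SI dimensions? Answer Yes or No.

Yes

Left side:
  kat = s⁻¹·mol.
  So kat² = s⁻²·mol².
  J = kg·m²·s⁻².
  So J⁻¹ = kg⁻¹·m⁻²·s².
  Combining: kat²·J⁻¹·A = (s⁻²·mol²) · (kg⁻¹·m⁻²·s²) · A = kg⁻¹·m⁻²·A·mol².
Right side:
  F = C/V (capacitance = charge per voltage),
      = A·s/(kg·m²·s⁻³·A⁻¹) (substituting C and V),
      = kg⁻¹·m⁻²·s⁴·A².
  J = N·m (work = force × distance),
      = kg·m²·s⁻².
  So J⁻¹ = kg⁻¹·m⁻²·s².
  kat = mol/s = s⁻¹·mol (catalytic activity).
  So kat² = s⁻²·mol².
  Ω = V/A (resistance = voltage per current),
      = kg·m²·s⁻³·A⁻².
  Wb = V·s (flux: a volt is a weber per second),
      = kg·m²·s⁻²·A⁻¹.
  So Wb⁻¹ = kg⁻¹·m⁻²·s²·A.
  T = Wb/m² (flux density = flux per area),
      = kg·s⁻²·A⁻¹.
  Combining: s⁻¹·A·F·J⁻¹·kat²·Ω·m²·Wb⁻¹·T = s⁻¹ · A · (kg⁻¹·m⁻²·s⁴·A²) · (kg⁻¹·m⁻²·s²) · (s⁻²·mol²) · (kg·m²·s⁻³·A⁻²) · m² · (kg⁻¹·m⁻²·s²·A) · (kg·s⁻²·A⁻¹) = kg⁻¹·m⁻²·A·mol².
Both reduce to kg⁻¹·m⁻²·A·mol².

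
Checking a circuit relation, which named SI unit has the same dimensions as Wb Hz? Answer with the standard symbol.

V

Wb = kg·m²·s⁻²·A⁻¹.
Hz = s⁻¹.
Combining: Wb·Hz = (kg·m²·s⁻²·A⁻¹) · s⁻¹ = kg·m²·s⁻³·A⁻¹.
kg·m²·s⁻³·A⁻¹ is the base-SI form of the volt.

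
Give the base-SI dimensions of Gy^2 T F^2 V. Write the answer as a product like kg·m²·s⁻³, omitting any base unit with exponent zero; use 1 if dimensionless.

Gy = J/kg (absorbed dose = energy per mass),
    = m²·s⁻².
So Gy² = m⁴·s⁻⁴.
T = Wb/m² (flux density = flux per area),
    = kg·s⁻²·A⁻¹.
F = C/V (capacitance = charge per voltage),
    = A·s/(kg·m²·s⁻³·A⁻¹) (substituting C and V),
    = kg⁻¹·m⁻²·s⁴·A².
So F² = kg⁻²·m⁻⁴·s⁸·A⁴.
V = W/A (potential = power per current),
    = kg·m²·s⁻³·A⁻¹.
Combining: Gy²·T·F²·V = (m⁴·s⁻⁴) · (kg·s⁻²·A⁻¹) · (kg⁻²·m⁻⁴·s⁸·A⁴) · (kg·m²·s⁻³·A⁻¹) = m²·s⁻¹·A².

m²·s⁻¹·A²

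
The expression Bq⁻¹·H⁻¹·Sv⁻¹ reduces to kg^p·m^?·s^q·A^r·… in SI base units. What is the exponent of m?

Bq = 1/s = s⁻¹ (activity is decays per second).
So Bq⁻¹ = s.
H = Wb/A (inductance = flux per current),
    = kg·m²·s⁻²·A⁻².
So H⁻¹ = kg⁻¹·m⁻²·s²·A².
Sv = J/kg (equivalent dose = energy per mass),
    = m²·s⁻².
So Sv⁻¹ = m⁻²·s².
Combining: Bq⁻¹·H⁻¹·Sv⁻¹ = s · (kg⁻¹·m⁻²·s²·A²) · (m⁻²·s²) = kg⁻¹·m⁻⁴·s⁵·A².
The exponent of m is -4.

-4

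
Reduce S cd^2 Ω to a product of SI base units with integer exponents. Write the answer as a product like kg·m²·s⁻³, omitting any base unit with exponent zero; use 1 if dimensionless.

S = 1/Ω (conductance is reciprocal resistance),
    = kg⁻¹·m⁻²·s³·A².
Ω = V/A (resistance = voltage per current),
    = kg·m²·s⁻³·A⁻².
Combining: S·cd²·Ω = (kg⁻¹·m⁻²·s³·A²) · cd² · (kg·m²·s⁻³·A⁻²) = cd².

cd²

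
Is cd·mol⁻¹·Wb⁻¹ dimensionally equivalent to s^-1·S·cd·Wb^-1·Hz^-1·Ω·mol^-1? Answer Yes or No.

Yes

Left side:
  Wb = kg·m²·s⁻²·A⁻¹.
  So Wb⁻¹ = kg⁻¹·m⁻²·s²·A.
  Combining: cd·mol⁻¹·Wb⁻¹ = cd · mol⁻¹ · (kg⁻¹·m⁻²·s²·A) = kg⁻¹·m⁻²·s²·A·mol⁻¹·cd.
Right side:
  S = 1/Ω (conductance is reciprocal resistance),
      = kg⁻¹·m⁻²·s³·A².
  Wb = V·s (flux: a volt is a weber per second),
      = kg·m²·s⁻²·A⁻¹.
  So Wb⁻¹ = kg⁻¹·m⁻²·s²·A.
  Hz = 1/s = s⁻¹ (frequency is cycles per second).
  So Hz⁻¹ = s.
  Ω = V/A (resistance = voltage per current),
      = kg·m²·s⁻³·A⁻².
  Combining: s⁻¹·S·cd·Wb⁻¹·Hz⁻¹·Ω·mol⁻¹ = s⁻¹ · (kg⁻¹·m⁻²·s³·A²) · cd · (kg⁻¹·m⁻²·s²·A) · s · (kg·m²·s⁻³·A⁻²) · mol⁻¹ = kg⁻¹·m⁻²·s²·A·mol⁻¹·cd.
Both reduce to kg⁻¹·m⁻²·s²·A·mol⁻¹·cd.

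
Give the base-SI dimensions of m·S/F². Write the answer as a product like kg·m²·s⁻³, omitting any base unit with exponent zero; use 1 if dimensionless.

kg·m³·s⁻⁵·A⁻²

F = C/V (capacitance = charge per voltage),
    = A·s/(kg·m²·s⁻³·A⁻¹) (substituting C and V),
    = kg⁻¹·m⁻²·s⁴·A².
So F⁻² = kg²·m⁴·s⁻⁸·A⁻⁴.
S = 1/Ω (conductance is reciprocal resistance),
    = kg⁻¹·m⁻²·s³·A².
Combining: m·F⁻²·S = m · (kg²·m⁴·s⁻⁸·A⁻⁴) · (kg⁻¹·m⁻²·s³·A²) = kg·m³·s⁻⁵·A⁻².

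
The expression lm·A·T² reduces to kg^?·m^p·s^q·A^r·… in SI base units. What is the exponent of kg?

2

lm = cd·sr = cd (luminous flux; sr is dimensionless).
T = Wb/m² (flux density = flux per area),
    = kg·s⁻²·A⁻¹.
So T² = kg²·s⁻⁴·A⁻².
Combining: lm·A·T² = cd · A · (kg²·s⁻⁴·A⁻²) = kg²·s⁻⁴·A⁻¹·cd.
The exponent of kg is 2.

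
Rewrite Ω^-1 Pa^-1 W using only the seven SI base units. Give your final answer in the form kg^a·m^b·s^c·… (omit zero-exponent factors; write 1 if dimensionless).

Ω = kg·m²·s⁻³·A⁻².
So Ω⁻¹ = kg⁻¹·m⁻²·s³·A².
Pa = kg·m⁻¹·s⁻².
So Pa⁻¹ = kg⁻¹·m·s².
W = kg·m²·s⁻³.
Combining: Ω⁻¹·Pa⁻¹·W = (kg⁻¹·m⁻²·s³·A²) · (kg⁻¹·m·s²) · (kg·m²·s⁻³) = kg⁻¹·m·s²·A².

kg⁻¹·m·s²·A²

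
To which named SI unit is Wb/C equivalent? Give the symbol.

Ω

C = A·s = s·A (charge = current × time).
So C⁻¹ = s⁻¹·A⁻¹.
Wb = V·s (flux: a volt is a weber per second),
    = kg·m²·s⁻²·A⁻¹.
Combining: C⁻¹·Wb = (s⁻¹·A⁻¹) · (kg·m²·s⁻²·A⁻¹) = kg·m²·s⁻³·A⁻².
kg·m²·s⁻³·A⁻² is the base-SI form of the ohm.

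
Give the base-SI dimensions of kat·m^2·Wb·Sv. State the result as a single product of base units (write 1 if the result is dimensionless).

kat = mol/s = s⁻¹·mol (catalytic activity).
Wb = V·s (flux: a volt is a weber per second),
    = kg·m²·s⁻²·A⁻¹.
Sv = J/kg (equivalent dose = energy per mass),
    = m²·s⁻².
Combining: kat·m²·Wb·Sv = (s⁻¹·mol) · m² · (kg·m²·s⁻²·A⁻¹) · (m²·s⁻²) = kg·m⁶·s⁻⁵·A⁻¹·mol.

kg·m⁶·s⁻⁵·A⁻¹·mol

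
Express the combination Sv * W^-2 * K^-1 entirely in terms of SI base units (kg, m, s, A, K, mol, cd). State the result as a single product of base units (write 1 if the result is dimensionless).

Sv = J/kg (equivalent dose = energy per mass),
    = m²·s⁻².
W = J/s (power = energy per time),
    = kg·m²·s⁻³.
So W⁻² = kg⁻²·m⁻⁴·s⁶.
Combining: Sv·W⁻²·K⁻¹ = (m²·s⁻²) · (kg⁻²·m⁻⁴·s⁶) · K⁻¹ = kg⁻²·m⁻²·s⁴·K⁻¹.

kg⁻²·m⁻²·s⁴·K⁻¹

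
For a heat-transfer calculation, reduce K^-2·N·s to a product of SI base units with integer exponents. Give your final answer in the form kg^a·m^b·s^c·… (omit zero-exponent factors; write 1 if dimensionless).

kg·m·s⁻¹·K⁻²

N = kg·m·s⁻².
Combining: K⁻²·N·s = K⁻² · (kg·m·s⁻²) · s = kg·m·s⁻¹·K⁻².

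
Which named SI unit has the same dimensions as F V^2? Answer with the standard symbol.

F = C/V (capacitance = charge per voltage),
    = A·s/(kg·m²·s⁻³·A⁻¹) (substituting C and V),
    = kg⁻¹·m⁻²·s⁴·A².
V = W/A (potential = power per current),
    = kg·m²·s⁻³·A⁻¹.
So V² = kg²·m⁴·s⁻⁶·A⁻².
Combining: F·V² = (kg⁻¹·m⁻²·s⁴·A²) · (kg²·m⁴·s⁻⁶·A⁻²) = kg·m²·s⁻².
kg·m²·s⁻² is the base-SI form of the joule.

J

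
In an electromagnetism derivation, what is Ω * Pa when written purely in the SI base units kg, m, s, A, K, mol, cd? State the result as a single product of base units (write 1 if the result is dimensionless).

Ω = V/A (resistance = voltage per current),
    = kg·m²·s⁻³·A⁻².
Pa = N/m² (pressure = force per area),
    = kg·m⁻¹·s⁻².
Combining: Ω·Pa = (kg·m²·s⁻³·A⁻²) · (kg·m⁻¹·s⁻²) = kg²·m·s⁻⁵·A⁻².

kg²·m·s⁻⁵·A⁻²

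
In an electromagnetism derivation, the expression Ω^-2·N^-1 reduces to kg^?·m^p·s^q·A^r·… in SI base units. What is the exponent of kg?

-3

Ω = V/A (resistance = voltage per current),
    = kg·m²·s⁻³·A⁻².
So Ω⁻² = kg⁻²·m⁻⁴·s⁶·A⁴.
N = kg·m/s² = kg·m·s⁻² (force = mass × acceleration).
So N⁻¹ = kg⁻¹·m⁻¹·s².
Combining: Ω⁻²·N⁻¹ = (kg⁻²·m⁻⁴·s⁶·A⁴) · (kg⁻¹·m⁻¹·s²) = kg⁻³·m⁻⁵·s⁸·A⁴.
The exponent of kg is -3.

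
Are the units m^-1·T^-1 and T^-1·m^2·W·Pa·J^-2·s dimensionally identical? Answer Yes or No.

Yes

Left side:
  T = kg·s⁻²·A⁻¹.
  So T⁻¹ = kg⁻¹·s²·A.
  Combining: m⁻¹·T⁻¹ = m⁻¹ · (kg⁻¹·s²·A) = kg⁻¹·m⁻¹·s²·A.
Right side:
  T = Wb/m² (flux density = flux per area),
      = kg·s⁻²·A⁻¹.
  So T⁻¹ = kg⁻¹·s²·A.
  W = J/s (power = energy per time),
      = kg·m²·s⁻³.
  Pa = N/m² (pressure = force per area),
      = kg·m⁻¹·s⁻².
  J = N·m (work = force × distance),
      = kg·m²·s⁻².
  So J⁻² = kg⁻²·m⁻⁴·s⁴.
  Combining: T⁻¹·m²·W·Pa·J⁻²·s = (kg⁻¹·s²·A) · m² · (kg·m²·s⁻³) · (kg·m⁻¹·s⁻²) · (kg⁻²·m⁻⁴·s⁴) · s = kg⁻¹·m⁻¹·s²·A.
Both reduce to kg⁻¹·m⁻¹·s²·A.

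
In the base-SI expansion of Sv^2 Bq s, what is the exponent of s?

Sv = m²·s⁻².
So Sv² = m⁴·s⁻⁴.
Bq = s⁻¹.
Combining: Sv²·Bq·s = (m⁴·s⁻⁴) · s⁻¹ · s = m⁴·s⁻⁴.
The exponent of s is -4.

-4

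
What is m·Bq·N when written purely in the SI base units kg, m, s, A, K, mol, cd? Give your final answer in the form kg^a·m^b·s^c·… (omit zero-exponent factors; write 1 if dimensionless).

kg·m²·s⁻³

Bq = 1/s = s⁻¹ (activity is decays per second).
N = kg·m/s² = kg·m·s⁻² (force = mass × acceleration).
Combining: m·Bq·N = m · s⁻¹ · (kg·m·s⁻²) = kg·m²·s⁻³.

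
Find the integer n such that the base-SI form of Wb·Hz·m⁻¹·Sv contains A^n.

-1

Wb = V·s (flux: a volt is a weber per second),
    = kg·m²·s⁻²·A⁻¹.
Hz = 1/s = s⁻¹ (frequency is cycles per second).
Sv = J/kg (equivalent dose = energy per mass),
    = m²·s⁻².
Combining: Wb·Hz·m⁻¹·Sv = (kg·m²·s⁻²·A⁻¹) · s⁻¹ · m⁻¹ · (m²·s⁻²) = kg·m³·s⁻⁵·A⁻¹.
The exponent of A is -1.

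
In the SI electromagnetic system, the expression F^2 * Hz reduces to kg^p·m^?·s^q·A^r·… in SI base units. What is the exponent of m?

F = C/V (capacitance = charge per voltage),
    = A·s/(kg·m²·s⁻³·A⁻¹) (substituting C and V),
    = kg⁻¹·m⁻²·s⁴·A².
So F² = kg⁻²·m⁻⁴·s⁸·A⁴.
Hz = 1/s = s⁻¹ (frequency is cycles per second).
Combining: F²·Hz = (kg⁻²·m⁻⁴·s⁸·A⁴) · s⁻¹ = kg⁻²·m⁻⁴·s⁷·A⁴.
The exponent of m is -4.

-4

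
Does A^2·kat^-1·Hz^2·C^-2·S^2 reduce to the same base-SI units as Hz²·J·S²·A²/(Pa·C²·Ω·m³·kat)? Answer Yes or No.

Left side:
  kat = s⁻¹·mol.
  So kat⁻¹ = s·mol⁻¹.
  Hz = s⁻¹.
  So Hz² = s⁻².
  C = s·A.
  So C⁻² = s⁻²·A⁻².
  S = kg⁻¹·m⁻²·s³·A².
  So S² = kg⁻²·m⁻⁴·s⁶·A⁴.
  Combining: A²·kat⁻¹·Hz²·C⁻²·S² = A² · (s·mol⁻¹) · s⁻² · (s⁻²·A⁻²) · (kg⁻²·m⁻⁴·s⁶·A⁴) = kg⁻²·m⁻⁴·s³·A⁴·mol⁻¹.
Right side:
  Pa = N/m² (pressure = force per area),
      = kg·m⁻¹·s⁻².
  So Pa⁻¹ = kg⁻¹·m·s².
  C = A·s = s·A (charge = current × time).
  So C⁻² = s⁻²·A⁻².
  Ω = V/A (resistance = voltage per current),
      = kg·m²·s⁻³·A⁻².
  So Ω⁻¹ = kg⁻¹·m⁻²·s³·A².
  Hz = 1/s = s⁻¹ (frequency is cycles per second).
  So Hz² = s⁻².
  J = N·m (work = force × distance),
      = kg·m²·s⁻².
  kat = mol/s = s⁻¹·mol (catalytic activity).
  So kat⁻¹ = s·mol⁻¹.
  S = 1/Ω (conductance is reciprocal resistance),
      = kg⁻¹·m⁻²·s³·A².
  So S² = kg⁻²·m⁻⁴·s⁶·A⁴.
  Combining: Pa⁻¹·C⁻²·Ω⁻¹·Hz²·J·m⁻³·kat⁻¹·S²·A² = (kg⁻¹·m·s²) · (s⁻²·A⁻²) · (kg⁻¹·m⁻²·s³·A²) · s⁻² · (kg·m²·s⁻²) · m⁻³ · (s·mol⁻¹) · (kg⁻²·m⁻⁴·s⁶·A⁴) · A² = kg⁻³·m⁻⁶·s⁶·A⁶·mol⁻¹.
Left is kg⁻²·m⁻⁴·s³·A⁴·mol⁻¹; right is kg⁻³·m⁻⁶·s⁶·A⁶·mol⁻¹ — different.

No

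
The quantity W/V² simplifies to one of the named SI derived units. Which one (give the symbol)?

S

W = J/s (power = energy per time),
    = kg·m²·s⁻³.
V = W/A (potential = power per current),
    = kg·m²·s⁻³·A⁻¹.
So V⁻² = kg⁻²·m⁻⁴·s⁶·A².
Combining: W·V⁻² = (kg·m²·s⁻³) · (kg⁻²·m⁻⁴·s⁶·A²) = kg⁻¹·m⁻²·s³·A².
kg⁻¹·m⁻²·s³·A² is the base-SI form of the siemens.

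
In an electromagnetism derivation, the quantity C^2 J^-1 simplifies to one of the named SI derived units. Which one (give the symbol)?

C = A·s = s·A (charge = current × time).
So C² = s²·A².
J = N·m (work = force × distance),
    = kg·m²·s⁻².
So J⁻¹ = kg⁻¹·m⁻²·s².
Combining: C²·J⁻¹ = (s²·A²) · (kg⁻¹·m⁻²·s²) = kg⁻¹·m⁻²·s⁴·A².
kg⁻¹·m⁻²·s⁴·A² is the base-SI form of the farad.

F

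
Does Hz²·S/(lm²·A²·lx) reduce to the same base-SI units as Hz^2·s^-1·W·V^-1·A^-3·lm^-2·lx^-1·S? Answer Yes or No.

Left side:
  lm = cd.
  So lm⁻² = cd⁻².
  lx = m⁻²·cd.
  So lx⁻¹ = m²·cd⁻¹.
  Hz = s⁻¹.
  So Hz² = s⁻².
  S = kg⁻¹·m⁻²·s³·A².
  Combining: lm⁻²·A⁻²·lx⁻¹·Hz²·S = cd⁻² · A⁻² · (m²·cd⁻¹) · s⁻² · (kg⁻¹·m⁻²·s³·A²) = kg⁻¹·s·cd⁻³.
Right side:
  Hz = 1/s = s⁻¹ (frequency is cycles per second).
  So Hz² = s⁻².
  W = J/s (power = energy per time),
      = kg·m²·s⁻³.
  V = W/A (potential = power per current),
      = kg·m²·s⁻³·A⁻¹.
  So V⁻¹ = kg⁻¹·m⁻²·s³·A.
  lm = cd·sr = cd (luminous flux; sr is dimensionless).
  So lm⁻² = cd⁻².
  lx = lm/m² (illuminance = luminous flux per area),
      = m⁻²·cd.
  So lx⁻¹ = m²·cd⁻¹.
  S = 1/Ω (conductance is reciprocal resistance),
      = kg⁻¹·m⁻²·s³·A².
  Combining: Hz²·s⁻¹·W·V⁻¹·A⁻³·lm⁻²·lx⁻¹·S = s⁻² · s⁻¹ · (kg·m²·s⁻³) · (kg⁻¹·m⁻²·s³·A) · A⁻³ · cd⁻² · (m²·cd⁻¹) · (kg⁻¹·m⁻²·s³·A²) = kg⁻¹·cd⁻³.
Left is kg⁻¹·s·cd⁻³; right is kg⁻¹·cd⁻³ — different.

No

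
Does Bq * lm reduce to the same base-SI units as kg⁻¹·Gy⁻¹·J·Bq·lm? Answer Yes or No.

Left side:
  Bq = 1/s = s⁻¹ (activity is decays per second).
  lm = cd·sr = cd (luminous flux; sr is dimensionless).
  Combining: Bq·lm = s⁻¹ · cd = s⁻¹·cd.
Right side:
  Gy = m²·s⁻².
  So Gy⁻¹ = m⁻²·s².
  J = kg·m²·s⁻².
  Bq = s⁻¹.
  lm = cd.
  Combining: kg⁻¹·Gy⁻¹·J·Bq·lm = kg⁻¹ · (m⁻²·s²) · (kg·m²·s⁻²) · s⁻¹ · cd = s⁻¹·cd.
Both reduce to s⁻¹·cd.

Yes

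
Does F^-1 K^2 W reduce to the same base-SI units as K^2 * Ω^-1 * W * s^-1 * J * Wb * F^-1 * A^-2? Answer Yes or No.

Left side:
  F = kg⁻¹·m⁻²·s⁴·A².
  So F⁻¹ = kg·m²·s⁻⁴·A⁻².
  W = kg·m²·s⁻³.
  Combining: F⁻¹·K²·W = (kg·m²·s⁻⁴·A⁻²) · K² · (kg·m²·s⁻³) = kg²·m⁴·s⁻⁷·A⁻²·K².
Right side:
  Ω = kg·m²·s⁻³·A⁻².
  So Ω⁻¹ = kg⁻¹·m⁻²·s³·A².
  W = kg·m²·s⁻³.
  J = kg·m²·s⁻².
  Wb = kg·m²·s⁻²·A⁻¹.
  F = kg⁻¹·m⁻²·s⁴·A².
  So F⁻¹ = kg·m²·s⁻⁴·A⁻².
  Combining: K²·Ω⁻¹·W·s⁻¹·J·Wb·F⁻¹·A⁻² = K² · (kg⁻¹·m⁻²·s³·A²) · (kg·m²·s⁻³) · s⁻¹ · (kg·m²·s⁻²) · (kg·m²·s⁻²·A⁻¹) · (kg·m²·s⁻⁴·A⁻²) · A⁻² = kg³·m⁶·s⁻⁹·A⁻³·K².
Left is kg²·m⁴·s⁻⁷·A⁻²·K²; right is kg³·m⁶·s⁻⁹·A⁻³·K² — different.

No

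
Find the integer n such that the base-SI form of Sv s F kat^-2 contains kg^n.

Sv = J/kg (equivalent dose = energy per mass),
    = m²·s⁻².
F = C/V (capacitance = charge per voltage),
    = A·s/(kg·m²·s⁻³·A⁻¹) (substituting C and V),
    = kg⁻¹·m⁻²·s⁴·A².
kat = mol/s = s⁻¹·mol (catalytic activity).
So kat⁻² = s²·mol⁻².
Combining: Sv·s·F·kat⁻² = (m²·s⁻²) · s · (kg⁻¹·m⁻²·s⁴·A²) · (s²·mol⁻²) = kg⁻¹·s⁵·A²·mol⁻².
The exponent of kg is -1.

-1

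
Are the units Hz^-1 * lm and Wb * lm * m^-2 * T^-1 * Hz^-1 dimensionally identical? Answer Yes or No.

Yes

Left side:
  Hz = s⁻¹.
  So Hz⁻¹ = s.
  lm = cd.
  Combining: Hz⁻¹·lm = s · cd = s·cd.
Right side:
  Wb = V·s (flux: a volt is a weber per second),
      = kg·m²·s⁻²·A⁻¹.
  lm = cd·sr = cd (luminous flux; sr is dimensionless).
  T = Wb/m² (flux density = flux per area),
      = kg·s⁻²·A⁻¹.
  So T⁻¹ = kg⁻¹·s²·A.
  Hz = 1/s = s⁻¹ (frequency is cycles per second).
  So Hz⁻¹ = s.
  Combining: Wb·lm·m⁻²·T⁻¹·Hz⁻¹ = (kg·m²·s⁻²·A⁻¹) · cd · m⁻² · (kg⁻¹·s²·A) · s = s·cd.
Both reduce to s·cd.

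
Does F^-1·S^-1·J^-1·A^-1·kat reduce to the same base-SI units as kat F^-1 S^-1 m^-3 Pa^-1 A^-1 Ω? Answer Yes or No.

Left side:
  F = kg⁻¹·m⁻²·s⁴·A².
  So F⁻¹ = kg·m²·s⁻⁴·A⁻².
  S = kg⁻¹·m⁻²·s³·A².
  So S⁻¹ = kg·m²·s⁻³·A⁻².
  J = kg·m²·s⁻².
  So J⁻¹ = kg⁻¹·m⁻²·s².
  kat = s⁻¹·mol.
  Combining: F⁻¹·S⁻¹·J⁻¹·A⁻¹·kat = (kg·m²·s⁻⁴·A⁻²) · (kg·m²·s⁻³·A⁻²) · (kg⁻¹·m⁻²·s²) · A⁻¹ · (s⁻¹·mol) = kg·m²·s⁻⁶·A⁻⁵·mol.
Right side:
  kat = s⁻¹·mol.
  F = kg⁻¹·m⁻²·s⁴·A².
  So F⁻¹ = kg·m²·s⁻⁴·A⁻².
  S = kg⁻¹·m⁻²·s³·A².
  So S⁻¹ = kg·m²·s⁻³·A⁻².
  Pa = kg·m⁻¹·s⁻².
  So Pa⁻¹ = kg⁻¹·m·s².
  Ω = kg·m²·s⁻³·A⁻².
  Combining: kat·F⁻¹·S⁻¹·m⁻³·Pa⁻¹·A⁻¹·Ω = (s⁻¹·mol) · (kg·m²·s⁻⁴·A⁻²) · (kg·m²·s⁻³·A⁻²) · m⁻³ · (kg⁻¹·m·s²) · A⁻¹ · (kg·m²·s⁻³·A⁻²) = kg²·m⁴·s⁻⁹·A⁻⁷·mol.
Left is kg·m²·s⁻⁶·A⁻⁵·mol; right is kg²·m⁴·s⁻⁹·A⁻⁷·mol — different.

No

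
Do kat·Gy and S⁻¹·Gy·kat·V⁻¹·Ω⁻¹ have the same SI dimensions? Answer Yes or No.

Left side:
  kat = mol/s = s⁻¹·mol (catalytic activity).
  Gy = J/kg (absorbed dose = energy per mass),
      = m²·s⁻².
  Combining: kat·Gy = (s⁻¹·mol) · (m²·s⁻²) = m²·s⁻³·mol.
Right side:
  S = kg⁻¹·m⁻²·s³·A².
  So S⁻¹ = kg·m²·s⁻³·A⁻².
  Gy = m²·s⁻².
  kat = s⁻¹·mol.
  V = kg·m²·s⁻³·A⁻¹.
  So V⁻¹ = kg⁻¹·m⁻²·s³·A.
  Ω = kg·m²·s⁻³·A⁻².
  So Ω⁻¹ = kg⁻¹·m⁻²·s³·A².
  Combining: S⁻¹·Gy·kat·V⁻¹·Ω⁻¹ = (kg·m²·s⁻³·A⁻²) · (m²·s⁻²) · (s⁻¹·mol) · (kg⁻¹·m⁻²·s³·A) · (kg⁻¹·m⁻²·s³·A²) = kg⁻¹·A·mol.
Left is m²·s⁻³·mol; right is kg⁻¹·A·mol — different.

No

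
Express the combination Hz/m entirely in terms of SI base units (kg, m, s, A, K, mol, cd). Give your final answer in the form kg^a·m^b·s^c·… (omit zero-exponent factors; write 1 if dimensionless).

Hz = s⁻¹.
Combining: Hz·m⁻¹ = s⁻¹ · m⁻¹ = m⁻¹·s⁻¹.

m⁻¹·s⁻¹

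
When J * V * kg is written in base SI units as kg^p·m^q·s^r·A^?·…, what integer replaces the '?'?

J = kg·m²·s⁻².
V = kg·m²·s⁻³·A⁻¹.
Combining: J·V·kg = (kg·m²·s⁻²) · (kg·m²·s⁻³·A⁻¹) · kg = kg³·m⁴·s⁻⁵·A⁻¹.
The exponent of A is -1.

-1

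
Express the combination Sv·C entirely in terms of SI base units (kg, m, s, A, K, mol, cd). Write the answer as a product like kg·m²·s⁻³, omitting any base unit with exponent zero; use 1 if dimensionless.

Sv = J/kg (equivalent dose = energy per mass),
    = m²·s⁻².
C = A·s = s·A (charge = current × time).
Combining: Sv·C = (m²·s⁻²) · (s·A) = m²·s⁻¹·A.

m²·s⁻¹·A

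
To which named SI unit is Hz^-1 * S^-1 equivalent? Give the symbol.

H

Hz = 1/s = s⁻¹ (frequency is cycles per second).
So Hz⁻¹ = s.
S = 1/Ω (conductance is reciprocal resistance),
    = kg⁻¹·m⁻²·s³·A².
So S⁻¹ = kg·m²·s⁻³·A⁻².
Combining: Hz⁻¹·S⁻¹ = s · (kg·m²·s⁻³·A⁻²) = kg·m²·s⁻²·A⁻².
kg·m²·s⁻²·A⁻² is the base-SI form of the henry.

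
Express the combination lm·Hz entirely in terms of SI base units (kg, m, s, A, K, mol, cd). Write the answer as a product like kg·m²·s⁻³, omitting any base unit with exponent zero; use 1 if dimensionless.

lm = cd.
Hz = s⁻¹.
Combining: lm·Hz = cd · s⁻¹ = s⁻¹·cd.

s⁻¹·cd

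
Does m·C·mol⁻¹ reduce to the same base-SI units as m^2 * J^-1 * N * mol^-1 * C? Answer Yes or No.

Yes

Left side:
  C = A·s = s·A (charge = current × time).
  Combining: m·C·mol⁻¹ = m · (s·A) · mol⁻¹ = m·s·A·mol⁻¹.
Right side:
  J = N·m (work = force × distance),
      = kg·m²·s⁻².
  So J⁻¹ = kg⁻¹·m⁻²·s².
  N = kg·m/s² = kg·m·s⁻² (force = mass × acceleration).
  C = A·s = s·A (charge = current × time).
  Combining: m²·J⁻¹·N·mol⁻¹·C = m² · (kg⁻¹·m⁻²·s²) · (kg·m·s⁻²) · mol⁻¹ · (s·A) = m·s·A·mol⁻¹.
Both reduce to m·s·A·mol⁻¹.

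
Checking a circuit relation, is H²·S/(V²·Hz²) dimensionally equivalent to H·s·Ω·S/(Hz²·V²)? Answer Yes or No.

Yes

Left side:
  H = Wb/A (inductance = flux per current),
      = kg·m²·s⁻²·A⁻².
  So H² = kg²·m⁴·s⁻⁴·A⁻⁴.
  S = 1/Ω (conductance is reciprocal resistance),
      = kg⁻¹·m⁻²·s³·A².
  V = W/A (potential = power per current),
      = kg·m²·s⁻³·A⁻¹.
  So V⁻² = kg⁻²·m⁻⁴·s⁶·A².
  Hz = 1/s = s⁻¹ (frequency is cycles per second).
  So Hz⁻² = s².
  Combining: H²·S·V⁻²·Hz⁻² = (kg²·m⁴·s⁻⁴·A⁻⁴) · (kg⁻¹·m⁻²·s³·A²) · (kg⁻²·m⁻⁴·s⁶·A²) · s² = kg⁻¹·m⁻²·s⁷.
Right side:
  H = Wb/A (inductance = flux per current),
      = kg·m²·s⁻²·A⁻².
  Ω = V/A (resistance = voltage per current),
      = kg·m²·s⁻³·A⁻².
  Hz = 1/s = s⁻¹ (frequency is cycles per second).
  So Hz⁻² = s².
  S = 1/Ω (conductance is reciprocal resistance),
      = kg⁻¹·m⁻²·s³·A².
  V = W/A (potential = power per current),
      = kg·m²·s⁻³·A⁻¹.
  So V⁻² = kg⁻²·m⁻⁴·s⁶·A².
  Combining: H·s·Ω·Hz⁻²·S·V⁻² = (kg·m²·s⁻²·A⁻²) · s · (kg·m²·s⁻³·A⁻²) · s² · (kg⁻¹·m⁻²·s³·A²) · (kg⁻²·m⁻⁴·s⁶·A²) = kg⁻¹·m⁻²·s⁷.
Both reduce to kg⁻¹·m⁻²·s⁷.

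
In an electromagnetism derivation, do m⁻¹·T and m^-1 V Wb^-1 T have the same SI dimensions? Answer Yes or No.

Left side:
  T = kg·s⁻²·A⁻¹.
  Combining: m⁻¹·T = m⁻¹ · (kg·s⁻²·A⁻¹) = kg·m⁻¹·s⁻²·A⁻¹.
Right side:
  V = kg·m²·s⁻³·A⁻¹.
  Wb = kg·m²·s⁻²·A⁻¹.
  So Wb⁻¹ = kg⁻¹·m⁻²·s²·A.
  T = kg·s⁻²·A⁻¹.
  Combining: m⁻¹·V·Wb⁻¹·T = m⁻¹ · (kg·m²·s⁻³·A⁻¹) · (kg⁻¹·m⁻²·s²·A) · (kg·s⁻²·A⁻¹) = kg·m⁻¹·s⁻³·A⁻¹.
Left is kg·m⁻¹·s⁻²·A⁻¹; right is kg·m⁻¹·s⁻³·A⁻¹ — different.

No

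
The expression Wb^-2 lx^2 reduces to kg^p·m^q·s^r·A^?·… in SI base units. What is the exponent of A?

2

Wb = V·s (flux: a volt is a weber per second),
    = kg·m²·s⁻²·A⁻¹.
So Wb⁻² = kg⁻²·m⁻⁴·s⁴·A².
lx = lm/m² (illuminance = luminous flux per area),
    = m⁻²·cd.
So lx² = m⁻⁴·cd².
Combining: Wb⁻²·lx² = (kg⁻²·m⁻⁴·s⁴·A²) · (m⁻⁴·cd²) = kg⁻²·m⁻⁸·s⁴·A²·cd².
The exponent of A is 2.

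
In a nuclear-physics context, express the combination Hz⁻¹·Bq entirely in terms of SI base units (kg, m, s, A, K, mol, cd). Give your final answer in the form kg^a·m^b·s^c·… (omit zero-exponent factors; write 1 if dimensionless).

1

Hz = 1/s = s⁻¹ (frequency is cycles per second).
So Hz⁻¹ = s.
Bq = 1/s = s⁻¹ (activity is decays per second).
Combining: Hz⁻¹·Bq = s · s⁻¹ = 1.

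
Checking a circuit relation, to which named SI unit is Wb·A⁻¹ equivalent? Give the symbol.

Wb = V·s (flux: a volt is a weber per second),
    = kg·m²·s⁻²·A⁻¹.
Combining: Wb·A⁻¹ = (kg·m²·s⁻²·A⁻¹) · A⁻¹ = kg·m²·s⁻²·A⁻².
kg·m²·s⁻²·A⁻² is the base-SI form of the henry.

H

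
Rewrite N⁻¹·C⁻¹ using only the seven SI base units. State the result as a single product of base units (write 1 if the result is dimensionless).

kg⁻¹·m⁻¹·s·A⁻¹

N = kg·m/s² = kg·m·s⁻² (force = mass × acceleration).
So N⁻¹ = kg⁻¹·m⁻¹·s².
C = A·s = s·A (charge = current × time).
So C⁻¹ = s⁻¹·A⁻¹.
Combining: N⁻¹·C⁻¹ = (kg⁻¹·m⁻¹·s²) · (s⁻¹·A⁻¹) = kg⁻¹·m⁻¹·s·A⁻¹.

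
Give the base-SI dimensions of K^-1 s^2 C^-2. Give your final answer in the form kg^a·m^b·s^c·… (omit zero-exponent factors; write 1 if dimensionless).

A⁻²·K⁻¹

C = A·s = s·A (charge = current × time).
So C⁻² = s⁻²·A⁻².
Combining: K⁻¹·s²·C⁻² = K⁻¹ · s² · (s⁻²·A⁻²) = A⁻²·K⁻¹.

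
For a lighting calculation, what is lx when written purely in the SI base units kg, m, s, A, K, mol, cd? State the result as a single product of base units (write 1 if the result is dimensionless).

lx = m⁻²·cd.

m⁻²·cd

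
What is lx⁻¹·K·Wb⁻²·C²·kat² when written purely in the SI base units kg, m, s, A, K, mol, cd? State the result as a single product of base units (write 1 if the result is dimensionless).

kg⁻²·m⁻²·s⁴·A⁴·K·mol²·cd⁻¹

lx = lm/m² (illuminance = luminous flux per area),
    = m⁻²·cd.
So lx⁻¹ = m²·cd⁻¹.
Wb = V·s (flux: a volt is a weber per second),
    = kg·m²·s⁻²·A⁻¹.
So Wb⁻² = kg⁻²·m⁻⁴·s⁴·A².
C = A·s = s·A (charge = current × time).
So C² = s²·A².
kat = mol/s = s⁻¹·mol (catalytic activity).
So kat² = s⁻²·mol².
Combining: lx⁻¹·K·Wb⁻²·C²·kat² = (m²·cd⁻¹) · K · (kg⁻²·m⁻⁴·s⁴·A²) · (s²·A²) · (s⁻²·mol²) = kg⁻²·m⁻²·s⁴·A⁴·K·mol²·cd⁻¹.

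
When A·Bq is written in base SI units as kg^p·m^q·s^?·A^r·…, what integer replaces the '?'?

-1

Bq = 1/s = s⁻¹ (activity is decays per second).
Combining: A·Bq = A · s⁻¹ = s⁻¹·A.
The exponent of s is -1.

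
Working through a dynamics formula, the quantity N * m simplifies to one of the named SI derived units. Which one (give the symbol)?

J

N = kg·m/s² = kg·m·s⁻² (force = mass × acceleration).
Combining: N·m = (kg·m·s⁻²) · m = kg·m²·s⁻².
kg·m²·s⁻² is the base-SI form of the joule.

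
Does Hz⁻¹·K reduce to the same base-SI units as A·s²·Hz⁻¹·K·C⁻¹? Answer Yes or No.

Left side:
  Hz = 1/s = s⁻¹ (frequency is cycles per second).
  So Hz⁻¹ = s.
  Combining: Hz⁻¹·K = s · K = s·K.
Right side:
  Hz = 1/s = s⁻¹ (frequency is cycles per second).
  So Hz⁻¹ = s.
  C = A·s = s·A (charge = current × time).
  So C⁻¹ = s⁻¹·A⁻¹.
  Combining: A·s²·Hz⁻¹·K·C⁻¹ = A · s² · s · K · (s⁻¹·A⁻¹) = s²·K.
Left is s·K; right is s²·K — different.

No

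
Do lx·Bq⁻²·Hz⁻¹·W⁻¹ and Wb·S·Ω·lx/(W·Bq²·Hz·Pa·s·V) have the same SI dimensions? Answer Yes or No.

No

Left side:
  lx = lm/m² (illuminance = luminous flux per area),
      = m⁻²·cd.
  Bq = 1/s = s⁻¹ (activity is decays per second).
  So Bq⁻² = s².
  Hz = 1/s = s⁻¹ (frequency is cycles per second).
  So Hz⁻¹ = s.
  W = J/s (power = energy per time),
      = kg·m²·s⁻³.
  So W⁻¹ = kg⁻¹·m⁻²·s³.
  Combining: lx·Bq⁻²·Hz⁻¹·W⁻¹ = (m⁻²·cd) · s² · s · (kg⁻¹·m⁻²·s³) = kg⁻¹·m⁻⁴·s⁶·cd.
Right side:
  W = J/s (power = energy per time),
      = kg·m²·s⁻³.
  So W⁻¹ = kg⁻¹·m⁻²·s³.
  Wb = V·s (flux: a volt is a weber per second),
      = kg·m²·s⁻²·A⁻¹.
  S = 1/Ω (conductance is reciprocal resistance),
      = kg⁻¹·m⁻²·s³·A².
  Bq = 1/s = s⁻¹ (activity is decays per second).
  So Bq⁻² = s².
  Ω = V/A (resistance = voltage per current),
      = kg·m²·s⁻³·A⁻².
  lx = lm/m² (illuminance = luminous flux per area),
      = m⁻²·cd.
  Hz = 1/s = s⁻¹ (frequency is cycles per second).
  So Hz⁻¹ = s.
  Pa = N/m² (pressure = force per area),
      = kg·m⁻¹·s⁻².
  So Pa⁻¹ = kg⁻¹·m·s².
  V = W/A (potential = power per current),
      = kg·m²·s⁻³·A⁻¹.
  So V⁻¹ = kg⁻¹·m⁻²·s³·A.
  Combining: W⁻¹·Wb·S·Bq⁻²·Ω·lx·Hz⁻¹·Pa⁻¹·s⁻¹·V⁻¹ = (kg⁻¹·m⁻²·s³) · (kg·m²·s⁻²·A⁻¹) · (kg⁻¹·m⁻²·s³·A²) · s² · (kg·m²·s⁻³·A⁻²) · (m⁻²·cd) · s · (kg⁻¹·m·s²) · s⁻¹ · (kg⁻¹·m⁻²·s³·A) = kg⁻²·m⁻³·s⁸·cd.
Left is kg⁻¹·m⁻⁴·s⁶·cd; right is kg⁻²·m⁻³·s⁸·cd — different.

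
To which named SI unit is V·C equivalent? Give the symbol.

J

V = kg·m²·s⁻³·A⁻¹.
C = s·A.
Combining: V·C = (kg·m²·s⁻³·A⁻¹) · (s·A) = kg·m²·s⁻².
kg·m²·s⁻² is the base-SI form of the joule.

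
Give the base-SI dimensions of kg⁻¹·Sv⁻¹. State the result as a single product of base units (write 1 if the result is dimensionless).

kg⁻¹·m⁻²·s²

Sv = J/kg (equivalent dose = energy per mass),
    = m²·s⁻².
So Sv⁻¹ = m⁻²·s².
Combining: kg⁻¹·Sv⁻¹ = kg⁻¹ · (m⁻²·s²) = kg⁻¹·m⁻²·s².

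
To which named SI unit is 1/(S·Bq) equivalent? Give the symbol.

S = 1/Ω (conductance is reciprocal resistance),
    = kg⁻¹·m⁻²·s³·A².
So S⁻¹ = kg·m²·s⁻³·A⁻².
Bq = 1/s = s⁻¹ (activity is decays per second).
So Bq⁻¹ = s.
Combining: S⁻¹·Bq⁻¹ = (kg·m²·s⁻³·A⁻²) · s = kg·m²·s⁻²·A⁻².
kg·m²·s⁻²·A⁻² is the base-SI form of the henry.

H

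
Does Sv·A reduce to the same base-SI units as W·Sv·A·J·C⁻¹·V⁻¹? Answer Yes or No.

No

Left side:
  Sv = m²·s⁻².
  Combining: Sv·A = (m²·s⁻²) · A = m²·s⁻²·A.
Right side:
  W = J/s (power = energy per time),
      = kg·m²·s⁻³.
  Sv = J/kg (equivalent dose = energy per mass),
      = m²·s⁻².
  J = N·m (work = force × distance),
      = kg·m²·s⁻².
  C = A·s = s·A (charge = current × time).
  So C⁻¹ = s⁻¹·A⁻¹.
  V = W/A (potential = power per current),
      = kg·m²·s⁻³·A⁻¹.
  So V⁻¹ = kg⁻¹·m⁻²·s³·A.
  Combining: W·Sv·A·J·C⁻¹·V⁻¹ = (kg·m²·s⁻³) · (m²·s⁻²) · A · (kg·m²·s⁻²) · (s⁻¹·A⁻¹) · (kg⁻¹·m⁻²·s³·A) = kg·m⁴·s⁻⁵·A.
Left is m²·s⁻²·A; right is kg·m⁴·s⁻⁵·A — different.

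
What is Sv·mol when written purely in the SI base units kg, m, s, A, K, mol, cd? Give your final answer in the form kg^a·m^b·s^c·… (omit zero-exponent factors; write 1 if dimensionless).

Sv = J/kg (equivalent dose = energy per mass),
    = m²·s⁻².
Combining: Sv·mol = (m²·s⁻²) · mol = m²·s⁻²·mol.

m²·s⁻²·mol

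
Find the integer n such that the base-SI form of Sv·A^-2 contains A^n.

Sv = m²·s⁻².
Combining: Sv·A⁻² = (m²·s⁻²) · A⁻² = m²·s⁻²·A⁻².
The exponent of A is -2.

-2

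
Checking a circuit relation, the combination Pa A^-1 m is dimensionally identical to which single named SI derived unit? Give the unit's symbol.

T

Pa = N/m² (pressure = force per area),
    = kg·m⁻¹·s⁻².
Combining: Pa·A⁻¹·m = (kg·m⁻¹·s⁻²) · A⁻¹ · m = kg·s⁻²·A⁻¹.
kg·s⁻²·A⁻¹ is the base-SI form of the tesla.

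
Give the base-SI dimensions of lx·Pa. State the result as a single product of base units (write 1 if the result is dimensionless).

kg·m⁻³·s⁻²·cd

lx = lm/m² (illuminance = luminous flux per area),
    = m⁻²·cd.
Pa = N/m² (pressure = force per area),
    = kg·m⁻¹·s⁻².
Combining: lx·Pa = (m⁻²·cd) · (kg·m⁻¹·s⁻²) = kg·m⁻³·s⁻²·cd.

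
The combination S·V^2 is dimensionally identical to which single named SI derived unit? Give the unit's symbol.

S = kg⁻¹·m⁻²·s³·A².
V = kg·m²·s⁻³·A⁻¹.
So V² = kg²·m⁴·s⁻⁶·A⁻².
Combining: S·V² = (kg⁻¹·m⁻²·s³·A²) · (kg²·m⁴·s⁻⁶·A⁻²) = kg·m²·s⁻³.
kg·m²·s⁻³ is the base-SI form of the watt.

W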